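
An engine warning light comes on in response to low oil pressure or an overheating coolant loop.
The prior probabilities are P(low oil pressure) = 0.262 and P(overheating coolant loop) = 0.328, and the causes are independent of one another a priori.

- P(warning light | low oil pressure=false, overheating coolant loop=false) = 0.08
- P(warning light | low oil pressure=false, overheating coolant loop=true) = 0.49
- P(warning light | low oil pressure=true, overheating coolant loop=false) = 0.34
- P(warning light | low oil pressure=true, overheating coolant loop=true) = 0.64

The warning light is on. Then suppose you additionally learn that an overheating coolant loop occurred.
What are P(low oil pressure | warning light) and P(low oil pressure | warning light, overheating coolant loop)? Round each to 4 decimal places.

Weight on low oil pressure=true, given the evidence: 0.059862 + 0.054999 = 0.114861
Denominator P(warning light): 0.08×0.738×0.672 + 0.49×0.738×0.328 + 0.34×0.262×0.672 + 0.64×0.262×0.328 = 0.273147
P(low oil pressure | warning light) = 0.114861/0.273147 ≈ 0.4205

Now also conditioning on overheating coolant loop=true:
Sum P(warning light|·) weighted by the priors over both values of low oil pressure:
  P(warning light | overheating coolant loop) = 0.49×0.738 + 0.64×0.262
        = 0.361620 + 0.167680 = 0.529300
The terms with low oil pressure present sum to 0.167680, so
  P(low oil pressure | warning light, overheating coolant loop) = 0.167680 / 0.529300 ≈ 0.3168

P(low oil pressure | warning light) ≈ 0.4205; P(low oil pressure | warning light, overheating coolant loop) ≈ 0.3168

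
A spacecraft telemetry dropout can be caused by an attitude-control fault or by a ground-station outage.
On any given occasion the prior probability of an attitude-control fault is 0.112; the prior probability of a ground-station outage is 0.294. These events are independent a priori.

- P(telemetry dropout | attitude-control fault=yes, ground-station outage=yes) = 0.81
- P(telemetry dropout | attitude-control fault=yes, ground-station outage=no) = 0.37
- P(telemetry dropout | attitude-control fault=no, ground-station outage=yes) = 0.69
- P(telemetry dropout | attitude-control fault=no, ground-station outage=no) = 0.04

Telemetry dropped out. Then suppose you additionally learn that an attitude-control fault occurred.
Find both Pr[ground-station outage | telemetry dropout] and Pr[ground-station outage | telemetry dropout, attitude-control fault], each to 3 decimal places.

Pr[ground-station outage | telemetry dropout] ≈ 0.792; Pr[ground-station outage | telemetry dropout, attitude-control fault] ≈ 0.477

Sum P(telemetry dropout|·) weighted by the priors over the 4 (attitude-control fault, ground-station outage) configurations:
  P(telemetry dropout) = 0.04×0.888×0.706 + 0.69×0.888×0.294 + 0.37×0.112×0.706 + 0.81×0.112×0.294
        = 0.025077 + 0.180140 + 0.029257 + 0.026672 = 0.261146
Configurations with ground-station outage contribute 0.206812, so
  P(ground-station outage | telemetry dropout) = 0.206812 / 0.261146 ≈ 0.792

With the extra evidence:
Sum P(telemetry dropout|·) weighted by the priors over both values of ground-station outage:
  P(telemetry dropout | attitude-control fault) = 0.37·0.706 + 0.81·0.294
        = 0.261220 + 0.238140 = 0.499360
Configurations with ground-station outage contribute 0.238140, so
  P(ground-station outage | telemetry dropout, attitude-control fault) = 0.238140 / 0.499360 ≈ 0.477
Conditioning on attitude-control fault lowers the posterior on ground-station outage: the classic explaining-away effect in a common-effect structure.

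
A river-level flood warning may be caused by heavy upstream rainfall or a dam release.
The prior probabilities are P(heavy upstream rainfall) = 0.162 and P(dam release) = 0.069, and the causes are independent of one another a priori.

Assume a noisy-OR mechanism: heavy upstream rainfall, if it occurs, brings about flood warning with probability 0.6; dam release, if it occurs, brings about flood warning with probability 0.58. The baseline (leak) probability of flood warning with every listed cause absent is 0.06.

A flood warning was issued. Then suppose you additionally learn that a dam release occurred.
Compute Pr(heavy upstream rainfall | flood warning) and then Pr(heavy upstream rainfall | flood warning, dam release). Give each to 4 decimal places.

Pr(heavy upstream rainfall | flood warning) ≈ 0.5586; Pr(heavy upstream rainfall | flood warning, dam release) ≈ 0.2120

Under noisy-OR, P(flood warning | causes) = 1 − (1−0.06)·∏(1−qᵢ) over the active causes.
P(flood warning) = 0.06·0.838·0.931 + 0.6052·0.838·0.069 + 0.624·0.162·0.931 + 0.84208·0.162·0.069 = 0.046811 + 0.034994 + 0.094113 + 0.009413 = 0.185331
Restricting to configurations with heavy upstream rainfall present: 0.094113 + 0.009413 = 0.103526.
Hence the posterior is 0.103526/0.185331 ≈ 0.5586.

With the extra evidence:
Sum P(flood warning|·) weighted by the priors over both values of heavy upstream rainfall:
  P(flood warning | dam release) = 0.6052·0.838 + 0.84208·0.162
        = 0.507158 + 0.136417 = 0.643575
Keeping only the heavy upstream rainfall-present terms gives 0.136417, so
  P(heavy upstream rainfall | flood warning, dam release) = 0.136417 / 0.643575 ≈ 0.2120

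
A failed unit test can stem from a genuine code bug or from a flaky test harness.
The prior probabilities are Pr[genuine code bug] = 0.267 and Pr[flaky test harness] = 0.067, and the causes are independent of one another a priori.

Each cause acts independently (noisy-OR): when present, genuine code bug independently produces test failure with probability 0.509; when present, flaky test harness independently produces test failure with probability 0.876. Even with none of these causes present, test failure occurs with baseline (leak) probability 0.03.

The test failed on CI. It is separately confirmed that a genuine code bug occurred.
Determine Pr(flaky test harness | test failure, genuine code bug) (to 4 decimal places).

Under noisy-OR, P(test failure | causes) = 1 − (1−0.03)·∏(1−qᵢ) over the active causes.
P(test failure | genuine code bug) = 0.52373·0.933 + 0.940943·0.067 = 0.488640 + 0.063043 = 0.551683
The flaky test harness-present share is 0.940943·0.067 = 0.063043.
Hence the posterior is 0.063043/0.551683 ≈ 0.1143.

Pr(flaky test harness | test failure, genuine code bug) ≈ 0.1143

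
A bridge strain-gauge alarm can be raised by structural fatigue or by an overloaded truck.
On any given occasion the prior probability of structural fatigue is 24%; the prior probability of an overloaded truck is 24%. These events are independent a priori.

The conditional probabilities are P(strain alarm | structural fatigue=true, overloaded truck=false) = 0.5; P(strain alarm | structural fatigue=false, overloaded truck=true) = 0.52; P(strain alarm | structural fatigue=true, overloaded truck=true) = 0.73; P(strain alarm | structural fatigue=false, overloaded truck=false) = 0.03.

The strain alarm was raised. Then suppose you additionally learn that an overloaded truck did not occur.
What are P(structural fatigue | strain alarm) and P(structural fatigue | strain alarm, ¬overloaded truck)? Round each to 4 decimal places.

P(structural fatigue | strain alarm) ≈ 0.5429; P(structural fatigue | strain alarm, ¬overloaded truck) ≈ 0.8403

Weight on structural fatigue=true, given the evidence: 0.091200 + 0.042048 = 0.133248
The normalizing constant is 0.03*0.76*0.76 + 0.52*0.76*0.24 + 0.5*0.24*0.76 + 0.73*0.24*0.24 = 0.245424
P(structural fatigue | strain alarm) = 0.133248/0.245424 ≈ 0.5429

Now condition on the additional information:
By total probability over both values of structural fatigue:
  P(strain alarm | ¬overloaded truck) = 0.03*0.76 + 0.5*0.24
        = 0.022800 + 0.120000 = 0.142800
The terms with structural fatigue present sum to 0.120000, so
  P(structural fatigue | strain alarm, ¬overloaded truck) = 0.120000 / 0.142800 ≈ 0.8403
Ruling out overloaded truck raises the posterior on structural fatigue — the flip side of explaining away.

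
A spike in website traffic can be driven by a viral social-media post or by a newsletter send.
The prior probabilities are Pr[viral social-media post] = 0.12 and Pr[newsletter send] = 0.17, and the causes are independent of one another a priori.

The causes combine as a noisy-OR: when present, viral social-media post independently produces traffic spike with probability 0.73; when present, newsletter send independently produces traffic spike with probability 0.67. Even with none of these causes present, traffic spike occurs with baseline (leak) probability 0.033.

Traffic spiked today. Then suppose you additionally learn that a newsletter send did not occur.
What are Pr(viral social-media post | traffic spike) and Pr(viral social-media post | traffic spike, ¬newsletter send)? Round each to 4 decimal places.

Pr(viral social-media post | traffic spike) ≈ 0.4227; Pr(viral social-media post | traffic spike, ¬newsletter send) ≈ 0.7533

Under noisy-OR, P(traffic spike | causes) = 1 − (1−0.033)·∏(1−qᵢ) over the active causes.
By total probability over the 4 (viral social-media post, newsletter send) configurations:
  P(traffic spike) = 0.033×0.88×0.83 + 0.68089×0.88×0.17 + 0.73891×0.12×0.83 + 0.91384×0.12×0.17
        = 0.024103 + 0.101861 + 0.073595 + 0.018642 = 0.218201
The terms with viral social-media post present sum to 0.092237, so
  P(viral social-media post | traffic spike) = 0.092237 / 0.218201 ≈ 0.4227

Now also conditioning on newsletter send≠true:
By total probability over both values of viral social-media post:
  P(traffic spike | ¬newsletter send) = 0.033*0.88 + 0.73891*0.12
        = 0.029040 + 0.088669 = 0.117709
Keeping only the viral social-media post-present terms gives 0.088669, so
  P(viral social-media post | traffic spike, ¬newsletter send) = 0.088669 / 0.117709 ≈ 0.7533
Ruling out newsletter send raises the posterior on viral social-media post — the flip side of explaining away.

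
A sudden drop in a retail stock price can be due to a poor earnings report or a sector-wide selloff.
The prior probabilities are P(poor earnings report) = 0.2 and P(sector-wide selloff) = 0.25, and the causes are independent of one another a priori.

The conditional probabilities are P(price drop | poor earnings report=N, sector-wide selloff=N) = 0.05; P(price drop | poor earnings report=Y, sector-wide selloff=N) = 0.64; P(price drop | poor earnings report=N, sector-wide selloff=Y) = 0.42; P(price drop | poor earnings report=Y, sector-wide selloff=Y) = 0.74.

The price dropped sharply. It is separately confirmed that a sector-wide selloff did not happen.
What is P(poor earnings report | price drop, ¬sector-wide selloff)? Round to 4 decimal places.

By total probability over both values of poor earnings report:
  P(price drop | ¬sector-wide selloff) = 0.05×0.8 + 0.64×0.2
        = 0.040000 + 0.128000 = 0.168000
Configurations with poor earnings report contribute 0.128000, so
  P(poor earnings report | price drop, ¬sector-wide selloff) = 0.128000 / 0.168000 ≈ 0.7619

P(poor earnings report | price drop, ¬sector-wide selloff) ≈ 0.7619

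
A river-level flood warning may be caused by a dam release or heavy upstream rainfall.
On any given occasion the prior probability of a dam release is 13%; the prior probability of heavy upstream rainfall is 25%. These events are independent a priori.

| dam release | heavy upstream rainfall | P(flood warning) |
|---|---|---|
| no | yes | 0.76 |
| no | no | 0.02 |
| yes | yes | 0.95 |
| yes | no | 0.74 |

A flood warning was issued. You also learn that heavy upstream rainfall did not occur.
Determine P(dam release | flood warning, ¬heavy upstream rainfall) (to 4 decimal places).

P(flood warning | ¬heavy upstream rainfall) = 0.02·0.87 + 0.74·0.13 = 0.017400 + 0.096200 = 0.113600
Restricting to configurations with dam release present: 0.74·0.13 = 0.096200.
Hence the posterior is 0.096200/0.113600 ≈ 0.8468.

P(dam release | flood warning, ¬heavy upstream rainfall) ≈ 0.8468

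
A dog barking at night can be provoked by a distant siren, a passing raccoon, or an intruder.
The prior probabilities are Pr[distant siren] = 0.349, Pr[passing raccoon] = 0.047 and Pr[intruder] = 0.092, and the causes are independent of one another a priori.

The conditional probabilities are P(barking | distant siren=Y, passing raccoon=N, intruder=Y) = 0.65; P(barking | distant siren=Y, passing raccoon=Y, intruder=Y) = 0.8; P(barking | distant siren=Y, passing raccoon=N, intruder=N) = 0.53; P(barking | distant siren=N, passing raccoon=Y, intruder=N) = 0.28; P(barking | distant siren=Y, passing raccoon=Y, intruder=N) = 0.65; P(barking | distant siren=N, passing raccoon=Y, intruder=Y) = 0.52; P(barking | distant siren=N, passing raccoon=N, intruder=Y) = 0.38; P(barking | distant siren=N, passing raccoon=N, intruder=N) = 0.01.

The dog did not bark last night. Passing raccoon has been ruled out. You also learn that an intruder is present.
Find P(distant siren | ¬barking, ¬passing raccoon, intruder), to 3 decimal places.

Numerator (weight on configurations with distant siren): 0.35·0.349 = 0.122150
Denominator P(¬barking | ¬passing raccoon, intruder): 0.62·0.651 + 0.35·0.349 = 0.525770
Posterior = 0.122150 / 0.525770 ≈ 0.232

P(distant siren | ¬barking, ¬passing raccoon, intruder) ≈ 0.232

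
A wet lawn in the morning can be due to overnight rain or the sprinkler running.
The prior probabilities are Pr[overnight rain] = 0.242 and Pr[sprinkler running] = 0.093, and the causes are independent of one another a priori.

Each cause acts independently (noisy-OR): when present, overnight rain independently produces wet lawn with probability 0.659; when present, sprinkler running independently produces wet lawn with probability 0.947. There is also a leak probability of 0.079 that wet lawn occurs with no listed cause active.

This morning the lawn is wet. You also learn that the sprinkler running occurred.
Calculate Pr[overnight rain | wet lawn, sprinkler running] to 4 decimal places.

Under noisy-OR, P(wet lawn | causes) = 1 − (1−0.079)·∏(1−qᵢ) over the active causes.
By total probability over both values of overnight rain:
  P(wet lawn | sprinkler running) = 0.951187×0.758 + 0.983355×0.242
        = 0.721000 + 0.237972 = 0.958972
Configurations with overnight rain contribute 0.237972, so
  P(overnight rain | wet lawn, sprinkler running) = 0.237972 / 0.958972 ≈ 0.2482

Pr[overnight rain | wet lawn, sprinkler running] ≈ 0.2482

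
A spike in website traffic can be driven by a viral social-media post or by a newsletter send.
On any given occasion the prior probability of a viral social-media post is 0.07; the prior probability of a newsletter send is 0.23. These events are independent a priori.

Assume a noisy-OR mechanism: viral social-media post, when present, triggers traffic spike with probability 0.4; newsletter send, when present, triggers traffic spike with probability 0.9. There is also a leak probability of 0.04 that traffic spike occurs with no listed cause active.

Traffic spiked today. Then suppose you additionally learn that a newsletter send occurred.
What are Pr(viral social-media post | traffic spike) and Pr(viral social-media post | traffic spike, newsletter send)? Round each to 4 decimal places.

Under noisy-OR, P(traffic spike | causes) = 1 − (1−0.04)·∏(1−qᵢ) over the active causes.
P(traffic spike) = 0.04×0.93×0.77 + 0.904×0.93×0.23 + 0.424×0.07×0.77 + 0.9424×0.07×0.23 = 0.028644 + 0.193366 + 0.022854 + 0.015173 = 0.260037
The viral social-media post-present share is 0.022854 + 0.015173 = 0.038027.
So P(viral social-media post | traffic spike) = 0.038027/0.260037 ≈ 0.1462.

Now condition on the additional information:
Sum P(traffic spike|·) weighted by the priors over both values of viral social-media post:
  P(traffic spike | newsletter send) = 0.904·0.93 + 0.9424·0.07
        = 0.840720 + 0.065968 = 0.906688
Configurations with viral social-media post contribute 0.065968, so
  P(viral social-media post | traffic spike, newsletter send) = 0.065968 / 0.906688 ≈ 0.0728

Pr(viral social-media post | traffic spike) ≈ 0.1462; Pr(viral social-media post | traffic spike, newsletter send) ≈ 0.0728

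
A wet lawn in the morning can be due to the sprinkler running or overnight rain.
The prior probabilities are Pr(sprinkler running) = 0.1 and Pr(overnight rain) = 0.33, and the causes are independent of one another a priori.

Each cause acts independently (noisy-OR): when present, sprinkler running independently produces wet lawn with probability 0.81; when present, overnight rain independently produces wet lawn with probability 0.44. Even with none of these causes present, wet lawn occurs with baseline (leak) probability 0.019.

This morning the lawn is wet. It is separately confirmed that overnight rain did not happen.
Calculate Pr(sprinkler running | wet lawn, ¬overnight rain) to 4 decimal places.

Pr(sprinkler running | wet lawn, ¬overnight rain) ≈ 0.8263

Under noisy-OR, P(wet lawn | causes) = 1 − (1−0.019)·∏(1−qᵢ) over the active causes.
For the numerator, keep only sprinkler running=true terms: 0.81361×0.1 = 0.081361
Denominator P(wet lawn | ¬overnight rain): 0.019×0.9 + 0.81361×0.1 = 0.098461
Posterior = 0.081361 / 0.098461 ≈ 0.8263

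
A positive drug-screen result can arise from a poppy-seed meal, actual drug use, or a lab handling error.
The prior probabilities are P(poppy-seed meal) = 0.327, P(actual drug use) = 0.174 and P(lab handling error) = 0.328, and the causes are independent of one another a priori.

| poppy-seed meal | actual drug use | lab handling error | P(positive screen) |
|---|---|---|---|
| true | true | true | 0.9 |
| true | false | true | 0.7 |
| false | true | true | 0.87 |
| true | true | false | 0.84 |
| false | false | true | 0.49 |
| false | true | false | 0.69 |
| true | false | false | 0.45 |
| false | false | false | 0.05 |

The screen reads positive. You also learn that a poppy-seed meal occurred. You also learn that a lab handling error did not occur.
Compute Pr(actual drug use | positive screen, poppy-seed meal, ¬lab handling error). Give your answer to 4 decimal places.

For the numerator, keep only actual drug use=true terms: 0.84*0.174 = 0.146160
The normalizing constant is 0.45*0.826 + 0.84*0.174 = 0.517860
Posterior = 0.146160 / 0.517860 ≈ 0.2822

Pr(actual drug use | positive screen, poppy-seed meal, ¬lab handling error) ≈ 0.2822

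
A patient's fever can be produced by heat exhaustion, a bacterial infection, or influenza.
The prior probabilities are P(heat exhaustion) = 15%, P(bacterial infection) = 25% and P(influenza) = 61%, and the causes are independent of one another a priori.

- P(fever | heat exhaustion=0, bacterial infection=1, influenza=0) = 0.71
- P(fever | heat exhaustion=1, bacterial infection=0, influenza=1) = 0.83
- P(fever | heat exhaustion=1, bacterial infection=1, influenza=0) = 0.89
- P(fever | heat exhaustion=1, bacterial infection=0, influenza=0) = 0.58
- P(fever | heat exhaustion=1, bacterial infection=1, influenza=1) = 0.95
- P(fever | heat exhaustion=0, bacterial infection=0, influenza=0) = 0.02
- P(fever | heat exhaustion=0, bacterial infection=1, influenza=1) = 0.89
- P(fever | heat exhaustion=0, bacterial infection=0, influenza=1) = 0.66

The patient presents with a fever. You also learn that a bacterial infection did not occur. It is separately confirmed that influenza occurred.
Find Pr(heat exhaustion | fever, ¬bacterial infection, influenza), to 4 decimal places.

Pr(heat exhaustion | fever, ¬bacterial infection, influenza) ≈ 0.1816

P(fever | ¬bacterial infection, influenza) = 0.66×0.85 + 0.83×0.15 = 0.561000 + 0.124500 = 0.685500
The heat exhaustion-present share is 0.83×0.15 = 0.124500.
Hence the posterior is 0.124500/0.685500 ≈ 0.1816.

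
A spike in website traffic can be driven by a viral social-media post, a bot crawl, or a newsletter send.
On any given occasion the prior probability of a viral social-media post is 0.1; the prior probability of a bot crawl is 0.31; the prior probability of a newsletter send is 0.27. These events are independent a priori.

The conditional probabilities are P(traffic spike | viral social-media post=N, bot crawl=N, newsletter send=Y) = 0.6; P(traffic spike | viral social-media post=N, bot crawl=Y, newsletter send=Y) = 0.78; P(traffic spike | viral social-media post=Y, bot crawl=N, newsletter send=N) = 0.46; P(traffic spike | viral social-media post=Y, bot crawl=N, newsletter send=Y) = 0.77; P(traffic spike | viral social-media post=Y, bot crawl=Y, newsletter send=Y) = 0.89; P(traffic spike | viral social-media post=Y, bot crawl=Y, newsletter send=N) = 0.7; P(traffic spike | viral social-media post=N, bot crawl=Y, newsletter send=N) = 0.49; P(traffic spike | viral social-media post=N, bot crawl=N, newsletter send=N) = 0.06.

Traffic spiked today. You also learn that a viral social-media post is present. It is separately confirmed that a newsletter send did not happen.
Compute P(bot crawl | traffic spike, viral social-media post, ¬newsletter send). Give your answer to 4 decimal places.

P(bot crawl | traffic spike, viral social-media post, ¬newsletter send) ≈ 0.4061

Numerator (weight on configurations with bot crawl): 0.7·0.31 = 0.217000
The normalizing constant is 0.46·0.69 + 0.7·0.31 = 0.534400
Posterior = 0.217000 / 0.534400 ≈ 0.4061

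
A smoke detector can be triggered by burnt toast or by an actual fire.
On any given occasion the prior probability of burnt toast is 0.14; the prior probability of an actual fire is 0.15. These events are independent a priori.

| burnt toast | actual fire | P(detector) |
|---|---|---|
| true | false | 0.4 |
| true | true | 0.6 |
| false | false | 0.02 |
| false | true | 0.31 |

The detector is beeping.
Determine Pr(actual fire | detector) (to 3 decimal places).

Numerator (weight on configurations with actual fire): 0.039990 + 0.012600 = 0.052590
The normalizing constant is 0.02×0.86×0.85 + 0.31×0.86×0.15 + 0.4×0.14×0.85 + 0.6×0.14×0.15 = 0.114810
P(actual fire | detector) = 0.052590/0.114810 ≈ 0.458

Pr(actual fire | detector) ≈ 0.458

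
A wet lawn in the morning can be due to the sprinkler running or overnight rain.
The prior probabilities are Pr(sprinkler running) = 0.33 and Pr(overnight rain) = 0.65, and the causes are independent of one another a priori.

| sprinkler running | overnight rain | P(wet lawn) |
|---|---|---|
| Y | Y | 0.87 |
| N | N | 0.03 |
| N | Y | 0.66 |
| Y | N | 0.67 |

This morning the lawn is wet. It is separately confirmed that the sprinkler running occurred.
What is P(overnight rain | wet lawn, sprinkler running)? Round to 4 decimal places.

Sum P(wet lawn|·) weighted by the priors over both values of overnight rain:
  P(wet lawn | sprinkler running) = 0.67·0.35 + 0.87·0.65
        = 0.234500 + 0.565500 = 0.800000
Configurations with overnight rain contribute 0.565500, so
  P(overnight rain | wet lawn, sprinkler running) = 0.565500 / 0.800000 ≈ 0.7069

P(overnight rain | wet lawn, sprinkler running) ≈ 0.7069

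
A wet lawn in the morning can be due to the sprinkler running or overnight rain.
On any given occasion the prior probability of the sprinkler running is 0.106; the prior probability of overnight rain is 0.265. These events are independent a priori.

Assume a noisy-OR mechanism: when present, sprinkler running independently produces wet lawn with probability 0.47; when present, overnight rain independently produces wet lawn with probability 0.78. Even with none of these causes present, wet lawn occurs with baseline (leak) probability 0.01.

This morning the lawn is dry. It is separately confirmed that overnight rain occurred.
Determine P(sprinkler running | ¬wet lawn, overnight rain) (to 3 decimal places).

Under noisy-OR, P(wet lawn | causes) = 1 − (1−0.01)·∏(1−qᵢ) over the active causes.
For the numerator, keep only sprinkler running=true terms: 0.115434·0.106 = 0.012236
The normalizing constant is 0.2178·0.894 + 0.115434·0.106 = 0.206949
Posterior = 0.012236 / 0.206949 ≈ 0.059

P(sprinkler running | ¬wet lawn, overnight rain) ≈ 0.059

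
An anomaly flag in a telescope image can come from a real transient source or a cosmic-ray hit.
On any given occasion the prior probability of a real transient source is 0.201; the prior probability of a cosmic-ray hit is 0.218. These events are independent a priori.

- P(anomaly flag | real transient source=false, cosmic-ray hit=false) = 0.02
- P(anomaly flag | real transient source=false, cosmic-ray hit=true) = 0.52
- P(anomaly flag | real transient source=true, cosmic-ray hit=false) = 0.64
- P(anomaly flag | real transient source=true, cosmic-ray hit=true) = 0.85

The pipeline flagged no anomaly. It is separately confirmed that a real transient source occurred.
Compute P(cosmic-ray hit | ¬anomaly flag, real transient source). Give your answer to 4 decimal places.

P(cosmic-ray hit | ¬anomaly flag, real transient source) ≈ 0.1041

P(¬anomaly flag | real transient source) = 0.36×0.782 + 0.15×0.218 = 0.281520 + 0.032700 = 0.314220
The cosmic-ray hit-present share is 0.15×0.218 = 0.032700.
Hence the posterior is 0.032700/0.314220 ≈ 0.1041.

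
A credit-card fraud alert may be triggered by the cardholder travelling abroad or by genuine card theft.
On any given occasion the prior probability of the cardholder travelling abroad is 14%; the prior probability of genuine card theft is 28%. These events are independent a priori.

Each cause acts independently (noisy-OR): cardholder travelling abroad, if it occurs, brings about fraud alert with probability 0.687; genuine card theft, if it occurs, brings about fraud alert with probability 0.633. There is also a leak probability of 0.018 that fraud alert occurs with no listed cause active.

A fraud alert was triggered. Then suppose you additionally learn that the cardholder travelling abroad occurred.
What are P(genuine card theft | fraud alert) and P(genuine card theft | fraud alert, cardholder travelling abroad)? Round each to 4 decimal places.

P(genuine card theft | fraud alert) ≈ 0.6999; P(genuine card theft | fraud alert, cardholder travelling abroad) ≈ 0.3325

Under noisy-OR, P(fraud alert | causes) = 1 − (1−0.018)·∏(1−qᵢ) over the active causes.
For the numerator, keep only genuine card theft=true terms: 0.154017 + 0.034778 = 0.188795
Normalizer over all consistent configurations: 0.018*0.86*0.72 + 0.639606*0.86*0.28 + 0.692634*0.14*0.72 + 0.887197*0.14*0.28 = 0.269759
Posterior = 0.188795 / 0.269759 ≈ 0.6999

With the extra evidence:
Weight on genuine card theft=true, given the evidence: 0.887197·0.28 = 0.248415
The normalizing constant is 0.692634·0.72 + 0.887197·0.28 = 0.747111
Posterior = 0.248415 / 0.747111 ≈ 0.3325
— cardholder travelling abroad explains away the evidence for genuine card theft.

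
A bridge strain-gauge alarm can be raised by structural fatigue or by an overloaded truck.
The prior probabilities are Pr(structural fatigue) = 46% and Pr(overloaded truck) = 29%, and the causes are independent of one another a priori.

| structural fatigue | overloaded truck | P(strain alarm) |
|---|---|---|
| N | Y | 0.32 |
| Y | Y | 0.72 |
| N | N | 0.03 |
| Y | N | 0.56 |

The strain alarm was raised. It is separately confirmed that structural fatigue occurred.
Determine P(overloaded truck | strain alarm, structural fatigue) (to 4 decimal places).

P(strain alarm | structural fatigue) = 0.56*0.71 + 0.72*0.29 = 0.397600 + 0.208800 = 0.606400
Of this, 0.208800 comes from 0.72*0.29 (the overloaded truck=true cases).
P(overloaded truck | strain alarm, structural fatigue) = 0.208800 / 0.606400 ≈ 0.3443

P(overloaded truck | strain alarm, structural fatigue) ≈ 0.3443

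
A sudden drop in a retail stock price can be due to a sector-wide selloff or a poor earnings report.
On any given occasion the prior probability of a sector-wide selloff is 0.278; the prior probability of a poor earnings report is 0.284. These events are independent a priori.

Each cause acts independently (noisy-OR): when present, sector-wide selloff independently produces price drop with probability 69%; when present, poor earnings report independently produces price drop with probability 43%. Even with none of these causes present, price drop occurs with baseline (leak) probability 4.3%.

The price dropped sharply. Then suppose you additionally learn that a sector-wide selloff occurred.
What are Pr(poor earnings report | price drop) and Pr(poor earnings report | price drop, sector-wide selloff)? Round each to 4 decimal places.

Pr(poor earnings report | price drop) ≈ 0.4947; Pr(poor earnings report | price drop, sector-wide selloff) ≈ 0.3191

Under noisy-OR, P(price drop | causes) = 1 − (1−0.043)·∏(1−qᵢ) over the active causes.
Sum P(price drop|·) weighted by the priors over the 4 (sector-wide selloff, poor earnings report) configurations:
  P(price drop) = 0.043*0.722*0.716 + 0.45451*0.722*0.284 + 0.70333*0.278*0.716 + 0.830898*0.278*0.284
        = 0.022229 + 0.093196 + 0.139996 + 0.065601 = 0.321022
Keeping only the poor earnings report-present terms gives 0.158797, so
  P(poor earnings report | price drop) = 0.158797 / 0.321022 ≈ 0.4947

With the extra evidence:
Numerator (weight on configurations with poor earnings report): 0.830898×0.284 = 0.235975
Normalizer over all consistent configurations: 0.70333×0.716 + 0.830898×0.284 = 0.739559
P(poor earnings report | price drop, sector-wide selloff) = 0.235975/0.739559 ≈ 0.3191
The drop from 0.4947 to 0.3191 is the explaining-away (discounting) effect.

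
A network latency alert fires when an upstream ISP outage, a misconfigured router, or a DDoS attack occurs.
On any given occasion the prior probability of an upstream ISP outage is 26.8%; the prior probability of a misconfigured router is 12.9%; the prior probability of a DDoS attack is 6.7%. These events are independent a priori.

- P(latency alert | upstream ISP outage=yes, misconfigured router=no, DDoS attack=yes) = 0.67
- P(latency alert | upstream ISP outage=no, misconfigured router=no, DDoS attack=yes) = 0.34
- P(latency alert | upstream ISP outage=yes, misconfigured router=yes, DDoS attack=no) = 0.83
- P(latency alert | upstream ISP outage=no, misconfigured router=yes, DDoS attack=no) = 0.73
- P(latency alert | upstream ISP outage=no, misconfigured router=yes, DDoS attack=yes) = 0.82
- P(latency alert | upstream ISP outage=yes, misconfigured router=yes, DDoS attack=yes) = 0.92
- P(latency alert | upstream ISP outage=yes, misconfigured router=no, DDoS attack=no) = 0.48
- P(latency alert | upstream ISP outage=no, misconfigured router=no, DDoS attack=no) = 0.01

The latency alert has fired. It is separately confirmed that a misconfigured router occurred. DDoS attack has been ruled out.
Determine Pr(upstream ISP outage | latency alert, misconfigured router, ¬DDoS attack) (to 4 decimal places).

Pr(upstream ISP outage | latency alert, misconfigured router, ¬DDoS attack) ≈ 0.2939

Numerator (weight on configurations with upstream ISP outage): 0.83·0.268 = 0.222440
Denominator P(latency alert | misconfigured router, ¬DDoS attack): 0.73·0.732 + 0.83·0.268 = 0.756800
P(upstream ISP outage | latency alert, misconfigured router, ¬DDoS attack) = 0.222440/0.756800 ≈ 0.2939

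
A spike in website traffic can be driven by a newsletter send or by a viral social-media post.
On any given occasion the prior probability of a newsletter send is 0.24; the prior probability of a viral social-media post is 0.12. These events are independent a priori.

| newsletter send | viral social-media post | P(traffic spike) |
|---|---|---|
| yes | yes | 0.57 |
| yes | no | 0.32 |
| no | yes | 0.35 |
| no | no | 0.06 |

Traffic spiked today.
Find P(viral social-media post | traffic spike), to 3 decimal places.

P(viral social-media post | traffic spike) ≈ 0.310

P(traffic spike) = 0.06·0.76·0.88 + 0.35·0.76·0.12 + 0.32·0.24·0.88 + 0.57·0.24·0.12 = 0.040128 + 0.031920 + 0.067584 + 0.016416 = 0.156048
Restricting to configurations with viral social-media post present: 0.031920 + 0.016416 = 0.048336.
P(viral social-media post | traffic spike) = 0.048336 / 0.156048 ≈ 0.310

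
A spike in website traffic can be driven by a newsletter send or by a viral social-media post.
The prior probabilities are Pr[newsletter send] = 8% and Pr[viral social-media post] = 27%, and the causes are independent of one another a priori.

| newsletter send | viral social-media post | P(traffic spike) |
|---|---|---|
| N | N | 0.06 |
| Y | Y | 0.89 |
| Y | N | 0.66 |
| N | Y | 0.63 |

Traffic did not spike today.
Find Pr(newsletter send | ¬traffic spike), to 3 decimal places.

P(¬traffic spike) = 0.94·0.92·0.73 + 0.37·0.92·0.27 + 0.34·0.08·0.73 + 0.11·0.08·0.27 = 0.631304 + 0.091908 + 0.019856 + 0.002376 = 0.745444
The newsletter send-present share is 0.019856 + 0.002376 = 0.022232.
P(newsletter send | ¬traffic spike) = 0.022232 / 0.745444 ≈ 0.030

Pr(newsletter send | ¬traffic spike) ≈ 0.030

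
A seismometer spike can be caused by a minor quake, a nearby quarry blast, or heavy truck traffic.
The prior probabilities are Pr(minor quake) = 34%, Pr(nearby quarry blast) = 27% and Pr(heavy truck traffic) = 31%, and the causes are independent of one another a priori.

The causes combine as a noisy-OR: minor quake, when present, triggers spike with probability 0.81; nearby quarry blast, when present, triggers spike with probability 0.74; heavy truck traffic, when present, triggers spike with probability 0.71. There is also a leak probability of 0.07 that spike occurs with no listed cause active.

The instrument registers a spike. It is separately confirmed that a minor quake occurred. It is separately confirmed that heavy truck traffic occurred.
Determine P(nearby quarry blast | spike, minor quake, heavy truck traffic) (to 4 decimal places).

Under noisy-OR, P(spike | causes) = 1 − (1−0.07)·∏(1−qᵢ) over the active causes.
Numerator (weight on configurations with nearby quarry blast): 0.986677×0.27 = 0.266403
The normalizing constant is 0.948757×0.73 + 0.986677×0.27 = 0.958996
Posterior = 0.266403 / 0.958996 ≈ 0.2778

P(nearby quarry blast | spike, minor quake, heavy truck traffic) ≈ 0.2778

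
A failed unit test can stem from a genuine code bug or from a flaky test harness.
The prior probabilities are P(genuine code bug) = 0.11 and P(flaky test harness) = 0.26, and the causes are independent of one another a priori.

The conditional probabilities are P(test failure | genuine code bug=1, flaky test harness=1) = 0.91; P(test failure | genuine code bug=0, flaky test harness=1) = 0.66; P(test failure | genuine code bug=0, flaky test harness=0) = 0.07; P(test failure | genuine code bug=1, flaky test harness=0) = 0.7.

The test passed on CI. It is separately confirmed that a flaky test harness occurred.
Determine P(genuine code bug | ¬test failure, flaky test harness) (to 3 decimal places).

P(genuine code bug | ¬test failure, flaky test harness) ≈ 0.032

Weight on genuine code bug=true, given the evidence: 0.09×0.11 = 0.009900
Denominator P(¬test failure | flaky test harness): 0.34×0.89 + 0.09×0.11 = 0.312500
Posterior = 0.009900 / 0.312500 ≈ 0.032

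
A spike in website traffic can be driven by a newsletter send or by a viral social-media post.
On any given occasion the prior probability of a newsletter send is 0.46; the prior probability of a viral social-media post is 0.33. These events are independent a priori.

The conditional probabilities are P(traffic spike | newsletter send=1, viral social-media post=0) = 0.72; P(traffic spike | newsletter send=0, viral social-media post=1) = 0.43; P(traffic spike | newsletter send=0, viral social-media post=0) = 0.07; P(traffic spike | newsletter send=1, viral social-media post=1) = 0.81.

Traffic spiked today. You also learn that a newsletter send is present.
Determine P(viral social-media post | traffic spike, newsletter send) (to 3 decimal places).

For the numerator, keep only viral social-media post=true terms: 0.81·0.33 = 0.267300
The normalizing constant is 0.72·0.67 + 0.81·0.33 = 0.749700
Posterior = 0.267300 / 0.749700 ≈ 0.357

P(viral social-media post | traffic spike, newsletter send) ≈ 0.357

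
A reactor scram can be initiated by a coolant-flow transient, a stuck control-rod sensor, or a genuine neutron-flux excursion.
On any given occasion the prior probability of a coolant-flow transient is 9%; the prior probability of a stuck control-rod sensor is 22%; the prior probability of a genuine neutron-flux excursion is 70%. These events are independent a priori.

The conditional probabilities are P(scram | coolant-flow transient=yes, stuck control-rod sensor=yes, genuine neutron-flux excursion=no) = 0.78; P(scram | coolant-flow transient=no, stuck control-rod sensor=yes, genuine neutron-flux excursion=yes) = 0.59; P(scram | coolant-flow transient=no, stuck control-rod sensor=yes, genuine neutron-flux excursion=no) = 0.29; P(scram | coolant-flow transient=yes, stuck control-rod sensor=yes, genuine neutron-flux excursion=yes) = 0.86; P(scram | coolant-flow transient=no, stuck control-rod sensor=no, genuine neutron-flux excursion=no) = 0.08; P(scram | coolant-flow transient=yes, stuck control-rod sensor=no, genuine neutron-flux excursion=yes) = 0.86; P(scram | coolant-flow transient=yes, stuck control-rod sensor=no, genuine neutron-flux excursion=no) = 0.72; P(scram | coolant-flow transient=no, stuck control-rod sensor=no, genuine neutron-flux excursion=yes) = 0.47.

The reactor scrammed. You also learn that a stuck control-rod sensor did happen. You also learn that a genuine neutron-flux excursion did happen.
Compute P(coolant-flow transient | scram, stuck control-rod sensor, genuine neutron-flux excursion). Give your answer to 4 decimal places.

P(scram | stuck control-rod sensor, genuine neutron-flux excursion) = 0.59·0.91 + 0.86·0.09 = 0.536900 + 0.077400 = 0.614300
Of this, 0.077400 comes from 0.86·0.09 (the coolant-flow transient=true cases).
So P(coolant-flow transient | scram, stuck control-rod sensor, genuine neutron-flux excursion) = 0.077400/0.614300 ≈ 0.1260.

P(coolant-flow transient | scram, stuck control-rod sensor, genuine neutron-flux excursion) ≈ 0.1260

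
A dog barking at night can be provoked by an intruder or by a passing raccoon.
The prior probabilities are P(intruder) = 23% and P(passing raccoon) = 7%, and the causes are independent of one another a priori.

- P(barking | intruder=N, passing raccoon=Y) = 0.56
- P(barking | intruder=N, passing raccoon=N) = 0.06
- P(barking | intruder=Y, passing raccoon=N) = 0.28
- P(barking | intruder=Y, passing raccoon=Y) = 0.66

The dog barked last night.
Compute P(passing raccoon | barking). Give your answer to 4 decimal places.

P(passing raccoon | barking) ≈ 0.2841

Weight on passing raccoon=true, given the evidence: 0.030184 + 0.010626 = 0.040810
The normalizing constant is 0.06·0.77·0.93 + 0.56·0.77·0.07 + 0.28·0.23·0.93 + 0.66·0.23·0.07 = 0.143668
P(passing raccoon | barking) = 0.040810/0.143668 ≈ 0.2841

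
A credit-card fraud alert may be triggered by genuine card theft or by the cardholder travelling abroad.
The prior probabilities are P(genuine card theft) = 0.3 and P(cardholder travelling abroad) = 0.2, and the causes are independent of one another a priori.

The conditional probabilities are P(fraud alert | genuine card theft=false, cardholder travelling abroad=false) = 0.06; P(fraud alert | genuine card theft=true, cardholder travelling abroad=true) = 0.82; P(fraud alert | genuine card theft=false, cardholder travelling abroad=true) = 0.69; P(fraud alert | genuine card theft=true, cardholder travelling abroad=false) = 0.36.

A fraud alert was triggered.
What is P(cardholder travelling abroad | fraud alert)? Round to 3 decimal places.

P(cardholder travelling abroad | fraud alert) ≈ 0.549

P(fraud alert) = 0.06·0.7·0.8 + 0.69·0.7·0.2 + 0.36·0.3·0.8 + 0.82·0.3·0.2 = 0.033600 + 0.096600 + 0.086400 + 0.049200 = 0.265800
Restricting to configurations with cardholder travelling abroad present: 0.096600 + 0.049200 = 0.145800.
Hence the posterior is 0.145800/0.265800 ≈ 0.549.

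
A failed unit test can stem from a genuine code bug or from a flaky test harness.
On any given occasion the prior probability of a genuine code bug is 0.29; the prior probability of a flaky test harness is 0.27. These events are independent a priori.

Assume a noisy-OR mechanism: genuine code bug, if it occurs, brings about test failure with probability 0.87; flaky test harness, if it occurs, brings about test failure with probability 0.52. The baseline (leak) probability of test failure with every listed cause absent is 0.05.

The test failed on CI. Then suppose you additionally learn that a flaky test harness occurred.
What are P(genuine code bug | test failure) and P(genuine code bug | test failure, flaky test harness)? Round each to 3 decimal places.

Under noisy-OR, P(test failure | causes) = 1 − (1−0.05)·∏(1−qᵢ) over the active causes.
Numerator (weight on configurations with genuine code bug): 0.185555 + 0.073658 = 0.259213
Normalizer over all consistent configurations: 0.05·0.71·0.73 + 0.544·0.71·0.27 + 0.8765·0.29·0.73 + 0.94072·0.29·0.27 = 0.389413
Posterior = 0.259213 / 0.389413 ≈ 0.666

With the extra evidence:
Sum P(test failure|·) weighted by the priors over both values of genuine code bug:
  P(test failure | flaky test harness) = 0.544·0.71 + 0.94072·0.29
        = 0.386240 + 0.272809 = 0.659049
The terms with genuine code bug present sum to 0.272809, so
  P(genuine code bug | test failure, flaky test harness) = 0.272809 / 0.659049 ≈ 0.414
The drop from 0.666 to 0.414 is the explaining-away (discounting) effect.

P(genuine code bug | test failure) ≈ 0.666; P(genuine code bug | test failure, flaky test harness) ≈ 0.414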